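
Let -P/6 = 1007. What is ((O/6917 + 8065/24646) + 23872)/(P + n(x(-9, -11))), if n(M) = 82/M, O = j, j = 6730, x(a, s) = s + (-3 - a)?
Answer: -20349169221445/5164070563544 ≈ -3.9405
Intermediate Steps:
x(a, s) = -3 + s - a
P = -6042 (P = -6*1007 = -6042)
O = 6730
((O/6917 + 8065/24646) + 23872)/(P + n(x(-9, -11))) = ((6730/6917 + 8065/24646) + 23872)/(-6042 + 82/(-3 - 11 - 1*(-9))) = ((6730*(1/6917) + 8065*(1/24646)) + 23872)/(-6042 + 82/(-3 - 11 + 9)) = ((6730/6917 + 8065/24646) + 23872)/(-6042 + 82/(-5)) = (221653185/170476382 + 23872)/(-6042 + 82*(-1/5)) = 4069833844289/(170476382*(-6042 - 82/5)) = 4069833844289/(170476382*(-30292/5)) = (4069833844289/170476382)*(-5/30292) = -20349169221445/5164070563544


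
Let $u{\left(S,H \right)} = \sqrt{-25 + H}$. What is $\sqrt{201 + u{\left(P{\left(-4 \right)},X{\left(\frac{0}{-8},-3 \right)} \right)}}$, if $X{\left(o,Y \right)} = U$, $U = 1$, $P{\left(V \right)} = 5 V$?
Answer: $\sqrt{201 + 2 i \sqrt{6}} \approx 14.178 + 0.1728 i$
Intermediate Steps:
$X{\left(o,Y \right)} = 1$
$\sqrt{201 + u{\left(P{\left(-4 \right)},X{\left(\frac{0}{-8},-3 \right)} \right)}} = \sqrt{201 + \sqrt{-25 + 1}} = \sqrt{201 + \sqrt{-24}} = \sqrt{201 + 2 i \sqrt{6}}$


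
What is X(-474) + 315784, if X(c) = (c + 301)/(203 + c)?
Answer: 85577637/271 ≈ 3.1578e+5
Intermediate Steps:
X(c) = (301 + c)/(203 + c)
X(-474) + 315784 = (301 - 474)/(203 - 474) + 315784 = -173/(-271) + 315784 = -1/271*(-173) + 315784 = 173/271 + 315784 = 85577637/271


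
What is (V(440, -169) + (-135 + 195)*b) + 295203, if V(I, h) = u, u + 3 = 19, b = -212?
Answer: 282499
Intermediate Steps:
u = 16 (u = -3 + 19 = 16)
V(I, h) = 16
(V(440, -169) + (-135 + 195)*b) + 295203 = (16 + (-135 + 195)*(-212)) + 295203 = (16 + 60*(-212)) + 295203 = (16 - 12720) + 295203 = -12704 + 295203 = 282499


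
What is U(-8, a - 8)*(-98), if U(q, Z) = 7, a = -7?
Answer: -686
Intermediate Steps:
U(-8, a - 8)*(-98) = 7*(-98) = -686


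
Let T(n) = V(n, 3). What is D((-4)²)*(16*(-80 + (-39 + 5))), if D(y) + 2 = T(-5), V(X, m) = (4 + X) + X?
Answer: 14592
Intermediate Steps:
V(X, m) = 4 + 2*X
T(n) = 4 + 2*n
D(y) = -8 (D(y) = -2 + (4 + 2*(-5)) = -2 + (4 - 10) = -2 - 6 = -8)
D((-4)²)*(16*(-80 + (-39 + 5))) = -128*(-80 + (-39 + 5)) = -128*(-80 - 34) = -128*(-114) = -8*(-1824) = 14592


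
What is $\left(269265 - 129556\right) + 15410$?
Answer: $155119$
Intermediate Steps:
$\left(269265 - 129556\right) + 15410 = 139709 + 15410 = 155119$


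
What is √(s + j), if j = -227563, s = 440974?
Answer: √213411 ≈ 461.96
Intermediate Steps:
√(s + j) = √(440974 - 227563) = √213411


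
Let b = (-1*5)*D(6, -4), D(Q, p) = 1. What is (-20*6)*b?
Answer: 600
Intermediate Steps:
b = -5 (b = -1*5*1 = -5*1 = -5)
(-20*6)*b = -20*6*(-5) = -4*30*(-5) = -120*(-5) = 600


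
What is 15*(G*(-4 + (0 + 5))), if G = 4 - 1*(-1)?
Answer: 75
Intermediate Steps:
G = 5 (G = 4 + 1 = 5)
15*(G*(-4 + (0 + 5))) = 15*(5*(-4 + (0 + 5))) = 15*(5*(-4 + 5)) = 15*(5*1) = 15*5 = 75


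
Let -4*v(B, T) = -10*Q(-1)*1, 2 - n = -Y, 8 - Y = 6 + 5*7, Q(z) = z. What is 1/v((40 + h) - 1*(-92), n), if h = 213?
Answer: -⅖ ≈ -0.40000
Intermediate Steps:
Y = -33 (Y = 8 - (6 + 5*7) = 8 - (6 + 35) = 8 - 1*41 = 8 - 41 = -33)
n = -31 (n = 2 - (-1)*(-33) = 2 - 1*33 = 2 - 33 = -31)
v(B, T) = -5/2 (v(B, T) = -(-10*(-1))/4 = -5/2)
1/v((40 + h) - 1*(-92), n) = 1/(-5/2) = -⅖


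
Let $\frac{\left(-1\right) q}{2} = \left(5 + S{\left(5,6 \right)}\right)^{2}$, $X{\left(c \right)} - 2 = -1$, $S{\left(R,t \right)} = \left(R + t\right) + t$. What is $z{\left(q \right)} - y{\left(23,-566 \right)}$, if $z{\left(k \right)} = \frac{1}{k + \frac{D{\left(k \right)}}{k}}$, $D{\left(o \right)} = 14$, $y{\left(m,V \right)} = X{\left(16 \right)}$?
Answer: $- \frac{469003}{468519} \approx -1.001$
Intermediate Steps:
$S{\left(R,t \right)} = R + 2 t$
$X{\left(c \right)} = 1$ ($X{\left(c \right)} = 2 - 1 = 1$)
$y{\left(m,V \right)} = 1$
$q = -968$ ($q = - 2 \left(5 + \left(5 + 2 \cdot 6\right)\right)^{2} = - 2 \left(5 + \left(5 + 12\right)\right)^{2} = - 2 \left(5 + 17\right)^{2} = - 2 \cdot 22^{2} = \left(-2\right) 484 = -968$)
$z{\left(k \right)} = \frac{1}{k + \frac{14}{k}}$
$z{\left(q \right)} - y{\left(23,-566 \right)} = - \frac{968}{14 + \left(-968\right)^{2}} - 1 = - \frac{968}{14 + 937024} - 1 = - \frac{968}{937038} - 1 = \left(-968\right) \frac{1}{937038} - 1 = - \frac{484}{468519} - 1 = - \frac{469003}{468519}$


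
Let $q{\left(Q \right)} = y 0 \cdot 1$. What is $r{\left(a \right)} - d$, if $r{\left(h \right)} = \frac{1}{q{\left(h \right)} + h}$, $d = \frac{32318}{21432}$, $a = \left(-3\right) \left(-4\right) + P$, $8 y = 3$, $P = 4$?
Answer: $- \frac{61957}{42864} \approx -1.4454$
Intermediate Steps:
$y = \frac{3}{8}$ ($y = \frac{1}{8} \cdot 3 = \frac{3}{8} \approx 0.375$)
$a = 16$ ($a = \left(-3\right) \left(-4\right) + 4 = 12 + 4 = 16$)
$d = \frac{16159}{10716}$ ($d = 32318 \cdot \frac{1}{21432} = \frac{16159}{10716} \approx 1.5079$)
$q{\left(Q \right)} = 0$ ($q{\left(Q \right)} = \frac{3}{8} \cdot 0 \cdot 1 = 0 \cdot 1 = 0$)
$r{\left(h \right)} = \frac{1}{h}$ ($r{\left(h \right)} = \frac{1}{0 + h} = \frac{1}{h}$)
$r{\left(a \right)} - d = \frac{1}{16} - \frac{16159}{10716} = - \frac{61957}{42864}$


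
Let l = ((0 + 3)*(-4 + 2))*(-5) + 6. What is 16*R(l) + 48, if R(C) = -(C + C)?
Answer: -1104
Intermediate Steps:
l = 36 (l = (3*(-2))*(-5) + 6 = -6*(-5) + 6 = 30 + 6 = 36)
R(C) = -2*C
16*R(l) + 48 = 16*(-2*36) + 48 = 16*(-72) + 48 = -1152 + 48 = -1104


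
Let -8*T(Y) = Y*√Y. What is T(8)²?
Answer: 8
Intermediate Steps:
T(Y) = -Y^(3/2)/8 (T(Y) = -Y*√Y/8 = -Y^(3/2)/8)
T(8)² = (-2*√2)² = 8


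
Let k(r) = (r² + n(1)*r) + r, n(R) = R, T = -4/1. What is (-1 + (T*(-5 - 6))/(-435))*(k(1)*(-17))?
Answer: 8143/145 ≈ 56.159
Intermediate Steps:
T = -4 (T = -4*1 = -4)
k(r) = r² + 2*r (k(r) = (r² + 1*r) + r = (r² + r) + r = (r + r²) + r = r² + 2*r)
(-1 + (T*(-5 - 6))/(-435))*(k(1)*(-17)) = (-1 - 4*(-5 - 6)/(-435))*((1*(2 + 1))*(-17)) = (-1 - 4*(-11)*(-1/435))*((1*3)*(-17)) = (-1 + 44*(-1/435))*(3*(-17)) = (-1 - 44/435)*(-51) = -479/435*(-51) = 8143/145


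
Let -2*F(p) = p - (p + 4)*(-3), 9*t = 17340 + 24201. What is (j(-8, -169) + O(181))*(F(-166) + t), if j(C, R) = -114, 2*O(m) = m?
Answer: -696775/6 ≈ -1.1613e+5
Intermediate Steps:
t = 13847/3 (t = (17340 + 24201)/9 = (⅑)*41541 = 13847/3 ≈ 4615.7)
O(m) = m/2
F(p) = -6 - 2*p (F(p) = -(p - (p + 4)*(-3))/2 = -(p - (4 + p)*(-3))/2 = -(p - (-12 - 3*p))/2 = -(p + (12 + 3*p))/2 = -(12 + 4*p)/2 = -6 - 2*p)
(j(-8, -169) + O(181))*(F(-166) + t) = (-114 + (½)*181)*((-6 - 2*(-166)) + 13847/3) = (-114 + 181/2)*((-6 + 332) + 13847/3) = -47*(326 + 13847/3)/2 = -47/2*14825/3 = -696775/6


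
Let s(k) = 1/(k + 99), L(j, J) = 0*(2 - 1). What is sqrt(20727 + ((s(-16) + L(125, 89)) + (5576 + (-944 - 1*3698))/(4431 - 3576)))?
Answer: 2*sqrt(2899649478455)/23655 ≈ 143.97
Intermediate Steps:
L(j, J) = 0 (L(j, J) = 0*1 = 0)
s(k) = 1/(99 + k)
sqrt(20727 + ((s(-16) + L(125, 89)) + (5576 + (-944 - 1*3698))/(4431 - 3576))) = sqrt(20727 + ((1/(99 - 16) + 0) + (5576 + (-944 - 1*3698))/(4431 - 3576))) = sqrt(20727 + ((1/83 + 0) + (5576 + (-944 - 3698))/855)) = sqrt(20727 + ((1/83 + 0) + (5576 - 4642)*(1/855))) = sqrt(20727 + (1/83 + 934*(1/855))) = sqrt(20727 + (1/83 + 934/855)) = sqrt(20727 + 78377/70965) = sqrt(1470969932/70965) = 2*sqrt(2899649478455)/23655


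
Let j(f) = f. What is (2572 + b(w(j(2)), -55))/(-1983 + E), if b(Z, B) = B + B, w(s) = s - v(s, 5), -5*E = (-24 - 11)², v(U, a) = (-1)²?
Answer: -1231/1114 ≈ -1.1050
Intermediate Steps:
v(U, a) = 1
E = -245 (E = -(-24 - 11)²/5 = -⅕*(-35)² = -⅕*1225 = -245)
w(s) = -1 + s (w(s) = s - 1*1 = s - 1 = -1 + s)
b(Z, B) = 2*B
(2572 + b(w(j(2)), -55))/(-1983 + E) = (2572 + 2*(-55))/(-1983 - 245) = (2572 - 110)/(-2228) = 2462*(-1/2228) = -1231/1114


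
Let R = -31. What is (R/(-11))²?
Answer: 961/121 ≈ 7.9421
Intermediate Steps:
(R/(-11))² = (-31/(-11))² = (-31*(-1/11))² = (31/11)² = 961/121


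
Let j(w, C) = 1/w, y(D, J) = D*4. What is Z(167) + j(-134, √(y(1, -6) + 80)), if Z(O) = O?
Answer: 22377/134 ≈ 166.99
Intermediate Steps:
y(D, J) = 4*D
Z(167) + j(-134, √(y(1, -6) + 80)) = 167 + 1/(-134) = 167 - 1/134 = 22377/134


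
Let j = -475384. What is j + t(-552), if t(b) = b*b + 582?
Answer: -170098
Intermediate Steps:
t(b) = 582 + b² (t(b) = b² + 582 = 582 + b²)
j + t(-552) = -475384 + (582 + (-552)²) = -475384 + (582 + 304704) = -475384 + 305286 = -170098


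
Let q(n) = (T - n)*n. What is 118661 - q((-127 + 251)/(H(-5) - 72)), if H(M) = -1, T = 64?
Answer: 632939173/5329 ≈ 1.1877e+5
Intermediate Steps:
q(n) = n*(64 - n) (q(n) = (64 - n)*n = n*(64 - n))
118661 - q((-127 + 251)/(H(-5) - 72)) = 118661 - (-127 + 251)/(-1 - 72)*(64 - (-127 + 251)/(-1 - 72)) = 118661 - 124/(-73)*(64 - 124/(-73)) = 118661 - 124*(-1/73)*(64 - 124*(-1)/73) = 118661 - (-124)*(64 - 1*(-124/73))/73 = 118661 - (-124)*(64 + 124/73)/73 = 118661 - (-124)*4796/(73*73) = 118661 - 1*(-594704/5329) = 118661 + 594704/5329 = 632939173/5329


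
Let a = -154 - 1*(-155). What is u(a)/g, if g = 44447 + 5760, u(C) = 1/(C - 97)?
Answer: -1/4819872 ≈ -2.0747e-7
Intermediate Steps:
a = 1 (a = -154 + 155 = 1)
u(C) = 1/(-97 + C)
g = 50207
u(a)/g = 1/((-97 + 1)*50207) = (1/50207)/(-96) = -1/96*1/50207 = -1/4819872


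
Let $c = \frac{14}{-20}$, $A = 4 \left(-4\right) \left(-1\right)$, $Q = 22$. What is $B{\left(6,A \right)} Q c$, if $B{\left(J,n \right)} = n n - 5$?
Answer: $- \frac{19327}{5} \approx -3865.4$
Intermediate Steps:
$A = 16$ ($A = \left(-16\right) \left(-1\right) = 16$)
$B{\left(J,n \right)} = -5 + n^{2}$ ($B{\left(J,n \right)} = n^{2} - 5 = -5 + n^{2}$)
$c = - \frac{7}{10}$ ($c = 14 \left(- \frac{1}{20}\right) = - \frac{7}{10} \approx -0.7$)
$B{\left(6,A \right)} Q c = \left(-5 + 16^{2}\right) 22 \left(- \frac{7}{10}\right) = \left(-5 + 256\right) 22 \left(- \frac{7}{10}\right) = 251 \cdot 22 \left(- \frac{7}{10}\right) = 5522 \left(- \frac{7}{10}\right) = - \frac{19327}{5}$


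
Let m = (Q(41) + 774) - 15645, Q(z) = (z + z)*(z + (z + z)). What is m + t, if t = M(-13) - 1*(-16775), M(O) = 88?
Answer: 12078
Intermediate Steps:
Q(z) = 6*z**2 (Q(z) = (2*z)*(z + 2*z) = (2*z)*(3*z) = 6*z**2)
t = 16863 (t = 88 - 1*(-16775) = 88 + 16775 = 16863)
m = -4785 (m = (6*41**2 + 774) - 15645 = (6*1681 + 774) - 15645 = (10086 + 774) - 15645 = 10860 - 15645 = -4785)
m + t = -4785 + 16863 = 12078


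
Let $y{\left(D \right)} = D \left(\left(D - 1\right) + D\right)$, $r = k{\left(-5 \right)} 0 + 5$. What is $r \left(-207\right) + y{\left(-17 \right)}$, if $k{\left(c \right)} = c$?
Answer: $-440$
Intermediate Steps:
$r = 5$ ($r = \left(-5\right) 0 + 5 = 0 + 5 = 5$)
$y{\left(D \right)} = D \left(-1 + 2 D\right)$ ($y{\left(D \right)} = D \left(\left(-1 + D\right) + D\right) = D \left(-1 + 2 D\right)$)
$r \left(-207\right) + y{\left(-17 \right)} = 5 \left(-207\right) - 17 \left(-1 + 2 \left(-17\right)\right) = -1035 - 17 \left(-1 - 34\right) = -1035 - -595 = -1035 + 595 = -440$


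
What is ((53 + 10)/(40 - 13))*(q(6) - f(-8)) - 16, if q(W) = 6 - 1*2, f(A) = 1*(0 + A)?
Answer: 12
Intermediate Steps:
f(A) = A (f(A) = 1*A = A)
q(W) = 4 (q(W) = 6 - 2 = 4)
((53 + 10)/(40 - 13))*(q(6) - f(-8)) - 16 = ((53 + 10)/(40 - 13))*(4 - 1*(-8)) - 16 = (63/27)*(4 + 8) - 16 = (63*(1/27))*12 - 16 = (7/3)*12 - 16 = 28 - 16 = 12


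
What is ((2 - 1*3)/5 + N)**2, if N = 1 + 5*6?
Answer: 23716/25 ≈ 948.64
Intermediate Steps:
N = 31 (N = 1 + 30 = 31)
((2 - 1*3)/5 + N)**2 = ((2 - 1*3)/5 + 31)**2 = ((2 - 3)*(1/5) + 31)**2 = (-1*1/5 + 31)**2 = (-1/5 + 31)**2 = (154/5)**2 = 23716/25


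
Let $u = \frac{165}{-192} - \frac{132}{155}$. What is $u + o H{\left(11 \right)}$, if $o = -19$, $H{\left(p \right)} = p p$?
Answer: $- \frac{22823053}{9920} \approx -2300.7$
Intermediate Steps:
$H{\left(p \right)} = p^{2}$
$u = - \frac{16973}{9920}$ ($u = 165 \left(- \frac{1}{192}\right) - \frac{132}{155} = - \frac{55}{64} - \frac{132}{155} = - \frac{16973}{9920} \approx -1.711$)
$u + o H{\left(11 \right)} = - \frac{16973}{9920} - 19 \cdot 11^{2} = - \frac{16973}{9920} - 2299 = - \frac{22823053}{9920}$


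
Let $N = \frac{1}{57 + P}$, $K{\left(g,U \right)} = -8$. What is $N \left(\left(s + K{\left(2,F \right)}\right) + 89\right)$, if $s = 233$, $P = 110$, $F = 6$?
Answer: $\frac{314}{167} \approx 1.8802$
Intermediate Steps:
$N = \frac{1}{167}$ ($N = \frac{1}{57 + 110} = \frac{1}{167} \approx 0.005988$)
$N \left(\left(s + K{\left(2,F \right)}\right) + 89\right) = \frac{\left(233 - 8\right) + 89}{167} = \frac{225 + 89}{167} = \frac{1}{167} \cdot 314 = \frac{314}{167}$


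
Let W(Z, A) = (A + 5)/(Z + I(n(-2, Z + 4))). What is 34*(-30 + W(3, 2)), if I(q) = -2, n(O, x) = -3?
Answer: -782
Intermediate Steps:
W(Z, A) = (5 + A)/(-2 + Z) (W(Z, A) = (A + 5)/(Z - 2) = (5 + A)/(-2 + Z))
34*(-30 + W(3, 2)) = 34*(-30 + (5 + 2)/(-2 + 3)) = 34*(-30 + 7/1) = 34*(-30 + 1*7) = 34*(-30 + 7) = 34*(-23) = -782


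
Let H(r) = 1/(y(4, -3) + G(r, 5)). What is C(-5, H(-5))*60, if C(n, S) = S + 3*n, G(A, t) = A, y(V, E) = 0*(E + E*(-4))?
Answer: -912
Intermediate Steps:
y(V, E) = 0 (y(V, E) = 0*(E - 4*E) = 0*(-3*E) = 0)
H(r) = 1/r (H(r) = 1/(0 + r) = 1/r)
C(-5, H(-5))*60 = (1/(-5) + 3*(-5))*60 = (-⅕ - 15)*60 = -76/5*60 = -912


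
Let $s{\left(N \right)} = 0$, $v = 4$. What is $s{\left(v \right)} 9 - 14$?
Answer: $-14$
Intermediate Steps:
$s{\left(v \right)} 9 - 14 = 0 \cdot 9 - 14 = 0 - 14 = -14$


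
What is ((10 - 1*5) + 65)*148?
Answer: 10360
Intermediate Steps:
((10 - 1*5) + 65)*148 = ((10 - 5) + 65)*148 = (5 + 65)*148 = 70*148 = 10360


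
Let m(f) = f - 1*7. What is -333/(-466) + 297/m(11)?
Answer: 69867/932 ≈ 74.965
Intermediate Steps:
m(f) = -7 + f (m(f) = f - 7 = -7 + f)
-333/(-466) + 297/m(11) = -333/(-466) + 297/(-7 + 11) = -333*(-1/466) + 297/4 = 333/466 + 297*(¼) = 333/466 + 297/4 = 69867/932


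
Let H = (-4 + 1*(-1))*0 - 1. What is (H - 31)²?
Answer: 1024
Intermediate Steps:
H = -1 (H = (-4 - 1)*0 - 1 = -5*0 - 1 = 0 - 1 = -1)
(H - 31)² = (-1 - 31)² = (-32)² = 1024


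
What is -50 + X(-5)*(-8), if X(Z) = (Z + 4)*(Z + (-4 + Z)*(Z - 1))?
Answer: 342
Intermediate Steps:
X(Z) = (4 + Z)*(Z + (-1 + Z)*(-4 + Z)) (X(Z) = (4 + Z)*(Z + (-4 + Z)*(-1 + Z)) = (4 + Z)*(Z + (-1 + Z)*(-4 + Z)))
-50 + X(-5)*(-8) = -50 + (16 + (-5)³ - 12*(-5))*(-8) = -50 + (16 - 125 + 60)*(-8) = -50 - 49*(-8) = -50 + 392 = 342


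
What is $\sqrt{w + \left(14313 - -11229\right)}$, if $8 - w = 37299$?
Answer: $i \sqrt{11749} \approx 108.39 i$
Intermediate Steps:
$w = -37291$ ($w = 8 - 37299 = -37291$)
$\sqrt{w + \left(14313 - -11229\right)} = \sqrt{-37291 + \left(14313 - -11229\right)} = \sqrt{-37291 + \left(14313 + 11229\right)} = \sqrt{-37291 + 25542} = \sqrt{-11749} = i \sqrt{11749}$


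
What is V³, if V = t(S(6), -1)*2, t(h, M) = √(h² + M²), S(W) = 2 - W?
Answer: 136*√17 ≈ 560.74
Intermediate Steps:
t(h, M) = √(M² + h²)
V = 2*√17 (V = √((-1)² + (2 - 1*6)²)*2 = √(1 + (2 - 6)²)*2 = √(1 + (-4)²)*2 = √(1 + 16)*2 = √17*2 = 2*√17 ≈ 8.2462)
V³ = (2*√17)³ = 136*√17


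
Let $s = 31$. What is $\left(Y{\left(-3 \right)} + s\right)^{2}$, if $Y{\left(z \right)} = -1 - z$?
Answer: $1089$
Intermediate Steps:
$\left(Y{\left(-3 \right)} + s\right)^{2} = \left(\left(-1 - -3\right) + 31\right)^{2} = \left(\left(-1 + 3\right) + 31\right)^{2} = \left(2 + 31\right)^{2} = 33^{2} = 1089$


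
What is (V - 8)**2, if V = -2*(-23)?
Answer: 1444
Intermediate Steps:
V = 46
(V - 8)**2 = (46 - 8)**2 = 38**2 = 1444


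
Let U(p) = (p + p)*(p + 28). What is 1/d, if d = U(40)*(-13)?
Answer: -1/70720 ≈ -1.4140e-5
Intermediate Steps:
U(p) = 2*p*(28 + p) (U(p) = (2*p)*(28 + p) = 2*p*(28 + p))
d = -70720 (d = (2*40*(28 + 40))*(-13) = (2*40*68)*(-13) = 5440*(-13) = -70720)
1/d = 1/(-70720) = -1/70720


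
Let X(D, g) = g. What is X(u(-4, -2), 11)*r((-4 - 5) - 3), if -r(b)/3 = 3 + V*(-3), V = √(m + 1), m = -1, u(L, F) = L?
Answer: -99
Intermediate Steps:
V = 0 (V = √(-1 + 1) = √0 = 0)
r(b) = -9 (r(b) = -3*(3 + 0*(-3)) = -3*(3 + 0) = -3*3 = -9)
X(u(-4, -2), 11)*r((-4 - 5) - 3) = 11*(-9) = -99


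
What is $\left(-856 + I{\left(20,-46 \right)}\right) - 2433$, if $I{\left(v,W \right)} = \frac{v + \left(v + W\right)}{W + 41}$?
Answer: $- \frac{16439}{5} \approx -3287.8$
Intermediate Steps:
$I{\left(v,W \right)} = \frac{W + 2 v}{41 + W}$ ($I{\left(v,W \right)} = \frac{v + \left(W + v\right)}{41 + W} = \frac{W + 2 v}{41 + W}$)
$\left(-856 + I{\left(20,-46 \right)}\right) - 2433 = \left(-856 + \frac{-46 + 2 \cdot 20}{41 - 46}\right) - 2433 = \left(-856 + \frac{-46 + 40}{-5}\right) - 2433 = \left(-856 - - \frac{6}{5}\right) - 2433 = \left(-856 + \frac{6}{5}\right) - 2433 = - \frac{4274}{5} - 2433 = - \frac{16439}{5}$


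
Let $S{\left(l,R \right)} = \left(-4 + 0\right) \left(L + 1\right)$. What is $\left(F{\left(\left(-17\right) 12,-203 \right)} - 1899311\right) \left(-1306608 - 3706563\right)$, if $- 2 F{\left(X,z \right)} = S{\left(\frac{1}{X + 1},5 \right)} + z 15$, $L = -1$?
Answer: $\frac{19027876544667}{2} \approx 9.5139 \cdot 10^{12}$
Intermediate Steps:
$S{\left(l,R \right)} = 0$ ($S{\left(l,R \right)} = \left(-4 + 0\right) \left(-1 + 1\right) = \left(-4\right) 0 = 0$)
$F{\left(X,z \right)} = - \frac{15 z}{2}$ ($F{\left(X,z \right)} = - \frac{0 + z 15}{2} = - \frac{0 + 15 z}{2} = - \frac{15 z}{2}$)
$\left(F{\left(\left(-17\right) 12,-203 \right)} - 1899311\right) \left(-1306608 - 3706563\right) = \left(\left(- \frac{15}{2}\right) \left(-203\right) - 1899311\right) \left(-1306608 - 3706563\right) = \left(\frac{3045}{2} - 1899311\right) \left(-5013171\right) = \left(- \frac{3795577}{2}\right) \left(-5013171\right) = \frac{19027876544667}{2}$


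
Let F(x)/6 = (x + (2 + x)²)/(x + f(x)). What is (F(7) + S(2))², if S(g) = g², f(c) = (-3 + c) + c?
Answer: 10000/9 ≈ 1111.1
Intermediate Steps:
f(c) = -3 + 2*c
F(x) = 6*(x + (2 + x)²)/(-3 + 3*x) (F(x) = 6*((x + (2 + x)²)/(x + (-3 + 2*x))) = 6*((x + (2 + x)²)/(-3 + 3*x)) = 6*(x + (2 + x)²)/(-3 + 3*x))
(F(7) + S(2))² = (2*(7 + (2 + 7)²)/(-1 + 7) + 2²)² = (2*(7 + 9²)/6 + 4)² = (2*(⅙)*(7 + 81) + 4)² = (2*(⅙)*88 + 4)² = (88/3 + 4)² = (100/3)² = 10000/9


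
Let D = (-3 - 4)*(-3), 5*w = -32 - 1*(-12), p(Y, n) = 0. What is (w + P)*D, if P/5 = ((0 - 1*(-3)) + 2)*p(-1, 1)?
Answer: -84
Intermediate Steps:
w = -4 (w = (-32 - 1*(-12))/5 = (-32 + 12)/5 = (⅕)*(-20) = -4)
D = 21 (D = -7*(-3) = 21)
P = 0 (P = 5*(((0 - 1*(-3)) + 2)*0) = 5*(((0 + 3) + 2)*0) = 5*((3 + 2)*0) = 5*(5*0) = 5*0 = 0)
(w + P)*D = (-4 + 0)*21 = -4*21 = -84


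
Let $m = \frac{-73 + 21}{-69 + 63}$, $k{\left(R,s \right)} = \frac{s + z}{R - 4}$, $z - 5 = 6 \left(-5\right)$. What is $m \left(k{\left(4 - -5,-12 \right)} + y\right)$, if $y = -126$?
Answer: $- \frac{17342}{15} \approx -1156.1$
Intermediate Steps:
$z = -25$ ($z = 5 + 6 \left(-5\right) = 5 - 30 = -25$)
$k{\left(R,s \right)} = \frac{-25 + s}{-4 + R}$ ($k{\left(R,s \right)} = \frac{s - 25}{R - 4} = \frac{-25 + s}{-4 + R}$)
$m = \frac{26}{3}$ ($m = - \frac{52}{-6} = \left(-52\right) \left(- \frac{1}{6}\right) = \frac{26}{3} \approx 8.6667$)
$m \left(k{\left(4 - -5,-12 \right)} + y\right) = \frac{26 \left(\frac{-25 - 12}{-4 + \left(4 - -5\right)} - 126\right)}{3} = \frac{26 \left(\frac{1}{-4 + \left(4 + 5\right)} \left(-37\right) - 126\right)}{3} = \frac{26 \left(\frac{1}{-4 + 9} \left(-37\right) - 126\right)}{3} = \frac{26 \left(\frac{1}{5} \left(-37\right) - 126\right)}{3} = \frac{26 \left(- \frac{37}{5} - 126\right)}{3} = \frac{26}{3} \left(- \frac{667}{5}\right) = - \frac{17342}{15}$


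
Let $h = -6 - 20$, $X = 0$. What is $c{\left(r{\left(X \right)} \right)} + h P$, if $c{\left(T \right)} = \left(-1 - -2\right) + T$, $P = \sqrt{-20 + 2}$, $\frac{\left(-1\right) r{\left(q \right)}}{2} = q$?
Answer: $1 - 78 i \sqrt{2} \approx 1.0 - 110.31 i$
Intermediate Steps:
$r{\left(q \right)} = - 2 q$
$P = 3 i \sqrt{2}$ ($P = \sqrt{-18} = 3 i \sqrt{2} \approx 4.2426 i$)
$c{\left(T \right)} = 1 + T$ ($c{\left(T \right)} = \left(-1 + 2\right) + T = 1 + T$)
$h = -26$ ($h = -6 - 20 = -26$)
$c{\left(r{\left(X \right)} \right)} + h P = \left(1 - 0\right) - 26 \cdot 3 i \sqrt{2} = \left(1 + 0\right) - 78 i \sqrt{2} = 1 - 78 i \sqrt{2}$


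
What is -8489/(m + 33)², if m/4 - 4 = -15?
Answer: -8489/121 ≈ -70.157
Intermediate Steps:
m = -44 (m = 16 + 4*(-15) = 16 - 60 = -44)
-8489/(m + 33)² = -8489/(-44 + 33)² = -8489/((-11)²) = -8489/121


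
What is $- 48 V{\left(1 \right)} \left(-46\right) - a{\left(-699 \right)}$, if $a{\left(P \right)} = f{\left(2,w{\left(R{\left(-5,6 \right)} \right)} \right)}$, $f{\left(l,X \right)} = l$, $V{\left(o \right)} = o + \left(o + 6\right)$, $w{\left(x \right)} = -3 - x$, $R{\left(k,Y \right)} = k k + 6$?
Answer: $17662$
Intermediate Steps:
$R{\left(k,Y \right)} = 6 + k^{2}$ ($R{\left(k,Y \right)} = k^{2} + 6 = 6 + k^{2}$)
$V{\left(o \right)} = 6 + 2 o$ ($V{\left(o \right)} = o + \left(6 + o\right) = 6 + 2 o$)
$a{\left(P \right)} = 2$
$- 48 V{\left(1 \right)} \left(-46\right) - a{\left(-699 \right)} = - 48 \left(6 + 2 \cdot 1\right) \left(-46\right) - 2 = - 48 \left(6 + 2\right) \left(-46\right) - 2 = \left(-48\right) 8 \left(-46\right) - 2 = \left(-384\right) \left(-46\right) - 2 = 17664 - 2 = 17662$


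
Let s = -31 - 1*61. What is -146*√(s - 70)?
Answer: -1314*I*√2 ≈ -1858.3*I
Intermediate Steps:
s = -92 (s = -31 - 61 = -92)
-146*√(s - 70) = -146*√(-92 - 70) = -1314*I*√2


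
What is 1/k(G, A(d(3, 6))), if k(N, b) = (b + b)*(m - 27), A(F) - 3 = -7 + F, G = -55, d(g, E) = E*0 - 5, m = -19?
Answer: 1/828 ≈ 0.0012077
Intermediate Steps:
d(g, E) = -5 (d(g, E) = 0 - 5 = -5)
A(F) = -4 + F (A(F) = 3 + (-7 + F) = -4 + F)
k(N, b) = -92*b (k(N, b) = (b + b)*(-19 - 27) = (2*b)*(-46) = -92*b)
1/k(G, A(d(3, 6))) = 1/(-92*(-4 - 5)) = 1/(-92*(-9)) = 1/828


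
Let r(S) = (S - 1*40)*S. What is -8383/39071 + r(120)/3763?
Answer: 343536371/147024173 ≈ 2.3366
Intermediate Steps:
r(S) = S*(-40 + S) (r(S) = (S - 40)*S = (-40 + S)*S = S*(-40 + S))
-8383/39071 + r(120)/3763 = -8383/39071 + (120*(-40 + 120))/3763 = -8383*1/39071 + (120*80)*(1/3763) = -8383/39071 + 9600*(1/3763) = -8383/39071 + 9600/3763 = 343536371/147024173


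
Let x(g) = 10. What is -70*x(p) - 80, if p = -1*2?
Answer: -780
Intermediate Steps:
p = -2
-70*x(p) - 80 = -70*10 - 80 = -700 - 80 = -780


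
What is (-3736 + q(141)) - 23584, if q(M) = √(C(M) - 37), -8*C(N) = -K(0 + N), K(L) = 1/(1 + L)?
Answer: -27320 + I*√2984201/284 ≈ -27320.0 + 6.0827*I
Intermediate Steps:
C(N) = 1/(8*(1 + N)) (C(N) = -(-1)/(8*(1 + (0 + N))) = -(-1)/(8*(1 + N)) = 1/(8*(1 + N)))
q(M) = √(-37 + 1/(8*(1 + M))) (q(M) = √(1/(8*(1 + M)) - 37) = √(-37 + 1/(8*(1 + M))))
(-3736 + q(141)) - 23584 = (-3736 + √(-37 + 1/(8*(1 + 141)))) - 23584 = (-3736 + √(-37 + (⅛)/142)) - 23584 = (-3736 + √(-37 + (⅛)*(1/142))) - 23584 = (-3736 + √(-37 + 1/1136)) - 23584 = (-3736 + √(-42031/1136)) - 23584 = (-3736 + I*√2984201/284) - 23584 = -27320 + I*√2984201/284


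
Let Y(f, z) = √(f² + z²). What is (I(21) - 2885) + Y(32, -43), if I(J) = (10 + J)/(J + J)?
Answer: -121139/42 + 13*√17 ≈ -2830.7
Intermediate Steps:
I(J) = (10 + J)/(2*J) (I(J) = (10 + J)/((2*J)) = (10 + J)*(1/(2*J)) = (10 + J)/(2*J))
(I(21) - 2885) + Y(32, -43) = ((½)*(10 + 21)/21 - 2885) + √(32² + (-43)²) = ((½)*(1/21)*31 - 2885) + √(1024 + 1849) = (31/42 - 2885) + √2873 = -121139/42 + 13*√17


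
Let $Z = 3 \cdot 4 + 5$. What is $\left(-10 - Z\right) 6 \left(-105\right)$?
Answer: $17010$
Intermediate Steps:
$Z = 17$ ($Z = 12 + 5 = 17$)
$\left(-10 - Z\right) 6 \left(-105\right) = \left(-10 - 17\right) 6 \left(-105\right) = \left(-10 - 17\right) \left(-630\right) = \left(-27\right) \left(-630\right) = 17010$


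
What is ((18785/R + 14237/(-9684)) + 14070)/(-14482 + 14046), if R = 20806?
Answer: -1417391963099/43923796272 ≈ -32.269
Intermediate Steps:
((18785/R + 14237/(-9684)) + 14070)/(-14482 + 14046) = ((18785/20806 + 14237/(-9684)) + 14070)/(-14482 + 14046) = ((18785*(1/20806) + 14237*(-1/9684)) + 14070)/(-436) = ((18785/20806 - 14237/9684) + 14070)*(-1/436) = (-57150541/100742652 + 14070)*(-1/436) = (1417391963099/100742652)*(-1/436) = -1417391963099/43923796272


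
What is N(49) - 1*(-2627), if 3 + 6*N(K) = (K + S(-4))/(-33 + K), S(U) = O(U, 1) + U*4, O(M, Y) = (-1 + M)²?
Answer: 126101/48 ≈ 2627.1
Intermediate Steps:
S(U) = (-1 + U)² + 4*U (S(U) = (-1 + U)² + U*4 = (-1 + U)² + 4*U)
N(K) = -½ + (9 + K)/(6*(-33 + K)) (N(K) = -½ + ((K + ((-1 - 4)² + 4*(-4)))/(-33 + K))/6 = -½ + ((K + ((-5)² - 16))/(-33 + K))/6 = -½ + ((K + (25 - 16))/(-33 + K))/6 = -½ + ((K + 9)/(-33 + K))/6 = -½ + ((9 + K)/(-33 + K))/6 = -½ + (9 + K)/(6*(-33 + K)))
N(49) - 1*(-2627) = (54 - 1*49)/(3*(-33 + 49)) - 1*(-2627) = (⅓)*(54 - 49)/16 + 2627 = (⅓)*(1/16)*5 + 2627 = 5/48 + 2627 = 126101/48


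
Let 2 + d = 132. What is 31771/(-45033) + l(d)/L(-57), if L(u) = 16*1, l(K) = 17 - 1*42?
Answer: -1634161/720528 ≈ -2.2680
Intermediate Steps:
d = 130 (d = -2 + 132 = 130)
l(K) = -25 (l(K) = 17 - 42 = -25)
L(u) = 16
31771/(-45033) + l(d)/L(-57) = 31771/(-45033) - 25/16 = 31771*(-1/45033) - 25*1/16 = -31771/45033 - 25/16 = -1634161/720528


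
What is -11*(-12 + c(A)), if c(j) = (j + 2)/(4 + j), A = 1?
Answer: 627/5 ≈ 125.40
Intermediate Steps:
c(j) = (2 + j)/(4 + j)
-11*(-12 + c(A)) = -11*(-12 + (2 + 1)/(4 + 1)) = -11*(-12 + 3/5) = -11*(-12 + (⅕)*3) = -11*(-12 + ⅗) = -11*(-57/5) = 627/5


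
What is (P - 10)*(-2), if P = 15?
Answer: -10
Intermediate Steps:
(P - 10)*(-2) = (15 - 10)*(-2) = 5*(-2) = -10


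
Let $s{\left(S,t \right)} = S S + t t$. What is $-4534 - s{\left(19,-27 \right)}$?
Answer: $-5624$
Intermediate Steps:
$s{\left(S,t \right)} = S^{2} + t^{2}$
$-4534 - s{\left(19,-27 \right)} = -4534 - \left(19^{2} + \left(-27\right)^{2}\right) = -4534 - \left(361 + 729\right) = -4534 - 1090 = -5624$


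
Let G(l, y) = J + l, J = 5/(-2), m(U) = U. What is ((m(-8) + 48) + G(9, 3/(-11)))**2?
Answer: 8649/4 ≈ 2162.3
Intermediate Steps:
J = -5/2 (J = 5*(-1/2) = -5/2 ≈ -2.5000)
G(l, y) = -5/2 + l
((m(-8) + 48) + G(9, 3/(-11)))**2 = ((-8 + 48) + (-5/2 + 9))**2 = (40 + 13/2)**2 = (93/2)**2 = 8649/4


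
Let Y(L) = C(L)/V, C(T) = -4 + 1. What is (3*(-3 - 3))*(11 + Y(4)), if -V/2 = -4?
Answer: -765/4 ≈ -191.25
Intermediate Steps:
V = 8 (V = -2*(-4) = 8)
C(T) = -3
Y(L) = -3/8
(3*(-3 - 3))*(11 + Y(4)) = (3*(-3 - 3))*(11 - 3/8) = (3*(-6))*(85/8) = -18*85/8 = -765/4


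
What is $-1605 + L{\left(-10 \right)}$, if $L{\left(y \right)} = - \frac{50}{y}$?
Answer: $-1600$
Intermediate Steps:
$-1605 + L{\left(-10 \right)} = -1605 - \frac{50}{-10} = -1605 - -5 = -1605 + 5 = -1600$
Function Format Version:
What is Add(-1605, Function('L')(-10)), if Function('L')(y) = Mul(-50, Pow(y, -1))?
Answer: -1600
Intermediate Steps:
Add(-1605, Function('L')(-10)) = Add(-1605, Mul(-50, Pow(-10, -1))) = Add(-1605, Mul(-50, Rational(-1, 10))) = Add(-1605, 5) = -1600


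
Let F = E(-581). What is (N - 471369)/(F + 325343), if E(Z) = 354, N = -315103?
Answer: -786472/325697 ≈ -2.4147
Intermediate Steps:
F = 354
(N - 471369)/(F + 325343) = (-315103 - 471369)/(354 + 325343) = -786472/325697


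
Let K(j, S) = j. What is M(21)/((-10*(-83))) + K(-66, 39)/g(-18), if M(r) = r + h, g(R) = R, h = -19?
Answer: 4568/1245 ≈ 3.6691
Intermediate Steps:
M(r) = -19 + r (M(r) = r - 19 = -19 + r)
M(21)/((-10*(-83))) + K(-66, 39)/g(-18) = (-19 + 21)/((-10*(-83))) - 66/(-18) = 2/830 - 66*(-1/18) = 2*(1/830) + 11/3 = 1/415 + 11/3 = 4568/1245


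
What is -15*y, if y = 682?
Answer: -10230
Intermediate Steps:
-15*y = -15*682 = -10230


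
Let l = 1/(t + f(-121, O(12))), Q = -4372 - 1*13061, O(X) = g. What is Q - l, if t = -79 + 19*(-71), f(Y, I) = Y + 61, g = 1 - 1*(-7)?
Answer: -25940303/1488 ≈ -17433.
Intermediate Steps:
g = 8 (g = 1 + 7 = 8)
O(X) = 8
Q = -17433 (Q = -4372 - 13061 = -17433)
f(Y, I) = 61 + Y
t = -1428 (t = -79 - 1349 = -1428)
l = -1/1488 (l = 1/(-1428 + (61 - 121)) = 1/(-1428 - 60) = 1/(-1488) = -1/1488 ≈ -0.00067204)
Q - l = -17433 - 1*(-1/1488) = -17433 + 1/1488 = -25940303/1488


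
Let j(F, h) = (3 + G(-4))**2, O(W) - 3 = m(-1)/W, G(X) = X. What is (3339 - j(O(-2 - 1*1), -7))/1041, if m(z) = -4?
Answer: 3338/1041 ≈ 3.2065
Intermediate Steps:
O(W) = 3 - 4/W
j(F, h) = 1 (j(F, h) = (3 - 4)**2 = (-1)**2 = 1)
(3339 - j(O(-2 - 1*1), -7))/1041 = (3339 - 1*1)/1041 = (3339 - 1)*(1/1041) = 3338*(1/1041) = 3338/1041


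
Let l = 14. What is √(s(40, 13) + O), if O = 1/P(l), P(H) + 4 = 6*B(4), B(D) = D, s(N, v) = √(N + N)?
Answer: √(5 + 400*√5)/10 ≈ 2.9990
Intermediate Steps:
s(N, v) = √2*√N (s(N, v) = √(2*N) = √2*√N)
P(H) = 20 (P(H) = -4 + 6*4 = -4 + 24 = 20)
O = 1/20 ≈ 0.050000
√(s(40, 13) + O) = √(√2*√40 + 1/20) = √(√2*(2*√10) + 1/20) = √(4*√5 + 1/20) = √(1/20 + 4*√5)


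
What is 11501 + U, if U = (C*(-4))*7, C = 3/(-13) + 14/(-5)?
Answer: 753081/65 ≈ 11586.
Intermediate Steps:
C = -197/65 (C = 3*(-1/13) + 14*(-⅕) = -3/13 - 14/5 = -197/65 ≈ -3.0308)
U = 5516/65 (U = -197/65*(-4)*7 = (788/65)*7 = 5516/65 ≈ 84.862)
11501 + U = 11501 + 5516/65 = 753081/65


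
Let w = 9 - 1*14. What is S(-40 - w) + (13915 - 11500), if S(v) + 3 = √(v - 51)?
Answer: 2412 + I*√86 ≈ 2412.0 + 9.2736*I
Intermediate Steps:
w = -5 (w = 9 - 14 = -5)
S(v) = -3 + √(-51 + v) (S(v) = -3 + √(v - 51) = -3 + √(-51 + v))
S(-40 - w) + (13915 - 11500) = (-3 + √(-51 + (-40 - 1*(-5)))) + (13915 - 11500) = (-3 + √(-51 + (-40 + 5))) + 2415 = (-3 + √(-51 - 35)) + 2415 = (-3 + √(-86)) + 2415 = (-3 + I*√86) + 2415 = 2412 + I*√86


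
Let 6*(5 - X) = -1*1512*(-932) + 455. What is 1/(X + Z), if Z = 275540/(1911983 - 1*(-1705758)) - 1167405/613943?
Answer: -13326520576578/3130888215790056977 ≈ -4.2565e-6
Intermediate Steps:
Z = -4054203077885/2221086762763 (Z = 275540/(1911983 + 1705758) - 1167405*1/613943 = 275540/3617741 - 1167405/613943 = -4054203077885/2221086762763 ≈ -1.8253)
X = -1409609/6 (X = 5 - (-1*1512*(-932) + 455)/6 = 5 - (-1512*(-932) + 455)/6 = 5 - (1409184 + 455)/6 = 5 - ⅙*1409639 = 5 - 1409639/6 = -1409609/6 ≈ -2.3493e+5)
1/(X + Z) = 1/(-1409609/6 - 4054203077885/2221086762763) = 1/(-3130888215790056977/13326520576578) = -13326520576578/3130888215790056977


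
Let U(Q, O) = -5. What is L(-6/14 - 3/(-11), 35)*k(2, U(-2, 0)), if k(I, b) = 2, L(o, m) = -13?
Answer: -26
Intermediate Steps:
L(-6/14 - 3/(-11), 35)*k(2, U(-2, 0)) = -13*2 = -26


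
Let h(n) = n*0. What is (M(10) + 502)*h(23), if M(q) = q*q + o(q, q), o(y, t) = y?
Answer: 0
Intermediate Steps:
h(n) = 0
M(q) = q + q² (M(q) = q*q + q = q² + q = q + q²)
(M(10) + 502)*h(23) = (10*(1 + 10) + 502)*0 = (10*11 + 502)*0 = (110 + 502)*0 = 612*0 = 0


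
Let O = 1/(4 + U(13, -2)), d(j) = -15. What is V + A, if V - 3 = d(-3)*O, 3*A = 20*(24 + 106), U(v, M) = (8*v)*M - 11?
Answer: 112196/129 ≈ 869.74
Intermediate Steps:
U(v, M) = -11 + 8*M*v (U(v, M) = 8*M*v - 11 = -11 + 8*M*v)
O = -1/215 (O = 1/(4 + (-11 + 8*(-2)*13)) = 1/(4 + (-11 - 208)) = 1/(4 - 219) = 1/(-215) = -1/215 ≈ -0.0046512)
A = 2600/3 (A = (20*(24 + 106))/3 = (20*130)/3 = (⅓)*2600 = 2600/3 ≈ 866.67)
V = 132/43 (V = 3 - 15*(-1/215) = 3 + 3/43 = 132/43 ≈ 3.0698)
V + A = 132/43 + 2600/3 = 112196/129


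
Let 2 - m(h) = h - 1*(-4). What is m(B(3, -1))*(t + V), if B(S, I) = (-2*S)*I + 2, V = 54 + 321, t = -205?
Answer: -1700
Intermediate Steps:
V = 375
B(S, I) = 2 - 2*I*S (B(S, I) = -2*I*S + 2 = 2 - 2*I*S)
m(h) = -2 - h (m(h) = 2 - (h - 1*(-4)) = 2 - (h + 4) = 2 - (4 + h) = 2 + (-4 - h) = -2 - h)
m(B(3, -1))*(t + V) = (-2 - (2 - 2*(-1)*3))*(-205 + 375) = (-2 - (2 + 6))*170 = (-2 - 1*8)*170 = (-2 - 8)*170 = -10*170 = -1700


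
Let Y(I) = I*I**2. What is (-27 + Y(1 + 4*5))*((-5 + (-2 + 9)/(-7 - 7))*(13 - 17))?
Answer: 203148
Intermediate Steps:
Y(I) = I**3
(-27 + Y(1 + 4*5))*((-5 + (-2 + 9)/(-7 - 7))*(13 - 17)) = (-27 + (1 + 4*5)**3)*((-5 + (-2 + 9)/(-7 - 7))*(13 - 17)) = (-27 + (1 + 20)**3)*((-5 + 7/(-14))*(-4)) = (-27 + 21**3)*((-5 + 7*(-1/14))*(-4)) = (-27 + 9261)*((-5 - 1/2)*(-4)) = 9234*(-11/2*(-4)) = 9234*22 = 203148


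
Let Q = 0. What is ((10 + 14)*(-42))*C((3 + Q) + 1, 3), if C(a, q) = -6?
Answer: 6048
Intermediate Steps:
((10 + 14)*(-42))*C((3 + Q) + 1, 3) = ((10 + 14)*(-42))*(-6) = (24*(-42))*(-6) = -1008*(-6) = 6048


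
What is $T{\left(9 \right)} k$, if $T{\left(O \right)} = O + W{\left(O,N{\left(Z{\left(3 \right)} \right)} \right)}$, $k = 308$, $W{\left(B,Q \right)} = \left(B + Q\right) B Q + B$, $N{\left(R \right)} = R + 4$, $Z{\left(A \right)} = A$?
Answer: $316008$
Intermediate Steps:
$N{\left(R \right)} = 4 + R$
$W{\left(B,Q \right)} = B + B Q \left(B + Q\right)$ ($W{\left(B,Q \right)} = B \left(B + Q\right) Q + B = B Q \left(B + Q\right) + B = B + B Q \left(B + Q\right)$)
$T{\left(O \right)} = O + O \left(50 + 7 O\right)$ ($T{\left(O \right)} = O + O \left(1 + \left(4 + 3\right)^{2} + O \left(4 + 3\right)\right) = O + O \left(1 + 7^{2} + O 7\right) = O + O \left(1 + 49 + 7 O\right) = O + O \left(50 + 7 O\right)$)
$T{\left(9 \right)} k = 9 \left(51 + 7 \cdot 9\right) 308 = 9 \left(51 + 63\right) 308 = 9 \cdot 114 \cdot 308 = 1026 \cdot 308 = 316008$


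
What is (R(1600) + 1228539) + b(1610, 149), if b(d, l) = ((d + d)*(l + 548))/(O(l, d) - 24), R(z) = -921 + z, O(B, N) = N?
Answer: 975892044/793 ≈ 1.2306e+6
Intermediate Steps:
b(d, l) = 2*d*(548 + l)/(-24 + d) (b(d, l) = ((d + d)*(l + 548))/(d - 24) = ((2*d)*(548 + l))/(-24 + d) = (2*d*(548 + l))/(-24 + d) = 2*d*(548 + l)/(-24 + d))
(R(1600) + 1228539) + b(1610, 149) = ((-921 + 1600) + 1228539) + 2*1610*(548 + 149)/(-24 + 1610) = (679 + 1228539) + 2*1610*697/1586 = 1229218 + 2*1610*(1/1586)*697 = 1229218 + 1122170/793 = 975892044/793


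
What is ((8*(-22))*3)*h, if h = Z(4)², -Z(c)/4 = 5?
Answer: -211200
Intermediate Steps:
Z(c) = -20 (Z(c) = -4*5 = -20)
h = 400 (h = (-20)² = 400)
((8*(-22))*3)*h = ((8*(-22))*3)*400 = -176*3*400 = -528*400 = -211200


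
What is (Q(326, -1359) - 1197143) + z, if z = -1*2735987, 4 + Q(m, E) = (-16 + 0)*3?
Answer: -3933182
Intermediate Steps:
Q(m, E) = -52 (Q(m, E) = -4 + (-16 + 0)*3 = -4 - 16*3 = -4 - 48 = -52)
z = -2735987
(Q(326, -1359) - 1197143) + z = (-52 - 1197143) - 2735987 = -1197195 - 2735987 = -3933182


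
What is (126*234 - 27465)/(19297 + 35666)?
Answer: 673/18321 ≈ 0.036734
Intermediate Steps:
(126*234 - 27465)/(19297 + 35666) = (29484 - 27465)/54963 = 2019*(1/54963) = 673/18321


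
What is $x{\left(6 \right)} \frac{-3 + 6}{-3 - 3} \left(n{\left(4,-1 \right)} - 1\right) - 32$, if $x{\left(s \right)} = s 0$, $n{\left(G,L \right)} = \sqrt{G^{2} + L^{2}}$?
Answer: $-32$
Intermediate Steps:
$x{\left(s \right)} = 0$
$x{\left(6 \right)} \frac{-3 + 6}{-3 - 3} \left(n{\left(4,-1 \right)} - 1\right) - 32 = 0 \frac{-3 + 6}{-3 - 3} \left(\sqrt{4^{2} + \left(-1\right)^{2}} - 1\right) - 32 = 0 \frac{3}{-6} \left(\sqrt{16 + 1} - 1\right) - 32 = 0 \cdot 3 \left(- \frac{1}{6}\right) \left(\sqrt{17} - 1\right) - 32 = 0 \left(- \frac{-1 + \sqrt{17}}{2}\right) - 32 = 0 \left(\frac{1}{2} - \frac{\sqrt{17}}{2}\right) - 32 = 0 - 32 = -32$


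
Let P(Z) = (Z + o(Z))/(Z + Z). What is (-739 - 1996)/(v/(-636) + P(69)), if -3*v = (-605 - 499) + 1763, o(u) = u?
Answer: -5218380/2567 ≈ -2032.9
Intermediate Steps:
v = -659/3 (v = -((-605 - 499) + 1763)/3 = -(-1104 + 1763)/3 = -⅓*659 = -659/3 ≈ -219.67)
P(Z) = 1 (P(Z) = (Z + Z)/(Z + Z) = (2*Z)/((2*Z)) = (2*Z)*(1/(2*Z)) = 1)
(-739 - 1996)/(v/(-636) + P(69)) = (-739 - 1996)/(-659/3/(-636) + 1) = -2735/(-659/3*(-1/636) + 1) = -2735/(659/1908 + 1) = -2735/2567/1908 = -2735*1908/2567 = -5218380/2567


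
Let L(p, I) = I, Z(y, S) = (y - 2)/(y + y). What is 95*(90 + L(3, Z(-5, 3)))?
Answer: 17233/2 ≈ 8616.5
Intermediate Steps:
Z(y, S) = (-2 + y)/(2*y) (Z(y, S) = (-2 + y)/((2*y)) = (-2 + y)*(1/(2*y)) = (-2 + y)/(2*y))
95*(90 + L(3, Z(-5, 3))) = 95*(90 + (1/2)*(-2 - 5)/(-5)) = 95*(90 + (1/2)*(-1/5)*(-7)) = 95*(90 + 7/10) = 95*(907/10) = 17233/2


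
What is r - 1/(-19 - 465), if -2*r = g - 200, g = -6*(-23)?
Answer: 15005/484 ≈ 31.002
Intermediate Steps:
g = 138
r = 31 (r = -(138 - 200)/2 = -½*(-62) = 31)
r - 1/(-19 - 465) = 31 - 1/(-19 - 465) = 31 - 1/(-484) = 31 - 1*(-1/484) = 31 + 1/484 = 15005/484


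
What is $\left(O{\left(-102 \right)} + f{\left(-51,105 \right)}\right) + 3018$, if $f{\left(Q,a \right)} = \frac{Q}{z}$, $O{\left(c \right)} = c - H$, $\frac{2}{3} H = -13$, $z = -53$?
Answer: $\frac{311265}{106} \approx 2936.5$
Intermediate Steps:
$H = - \frac{39}{2}$ ($H = \frac{3}{2} \left(-13\right) = - \frac{39}{2} \approx -19.5$)
$O{\left(c \right)} = \frac{39}{2} + c$ ($O{\left(c \right)} = c - - \frac{39}{2} = c + \frac{39}{2} = \frac{39}{2} + c$)
$f{\left(Q,a \right)} = - \frac{Q}{53}$ ($f{\left(Q,a \right)} = \frac{Q}{-53} = Q \left(- \frac{1}{53}\right) = - \frac{Q}{53}$)
$\left(O{\left(-102 \right)} + f{\left(-51,105 \right)}\right) + 3018 = \left(\left(\frac{39}{2} - 102\right) - - \frac{51}{53}\right) + 3018 = \left(- \frac{165}{2} + \frac{51}{53}\right) + 3018 = - \frac{8643}{106} + 3018 = \frac{311265}{106}$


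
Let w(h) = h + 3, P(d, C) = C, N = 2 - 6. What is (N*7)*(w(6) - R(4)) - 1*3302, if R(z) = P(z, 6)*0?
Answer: -3554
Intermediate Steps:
N = -4
R(z) = 0 (R(z) = 6*0 = 0)
w(h) = 3 + h
(N*7)*(w(6) - R(4)) - 1*3302 = (-4*7)*((3 + 6) - 1*0) - 1*3302 = -28*(9 + 0) - 3302 = -28*9 - 3302 = -252 - 3302 = -3554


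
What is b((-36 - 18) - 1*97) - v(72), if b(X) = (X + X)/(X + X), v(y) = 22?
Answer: -21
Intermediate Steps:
b(X) = 1 (b(X) = (2*X)/((2*X)) = (2*X)*(1/(2*X)) = 1)
b((-36 - 18) - 1*97) - v(72) = 1 - 1*22 = 1 - 22 = -21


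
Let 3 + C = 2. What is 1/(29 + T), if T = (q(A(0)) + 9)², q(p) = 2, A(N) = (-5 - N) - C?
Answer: 1/150 ≈ 0.0066667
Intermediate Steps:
C = -1 (C = -3 + 2 = -1)
A(N) = -4 - N (A(N) = (-5 - N) - 1*(-1) = (-5 - N) + 1 = -4 - N)
T = 121 (T = (2 + 9)² = 11² = 121)
1/(29 + T) = 1/(29 + 121) = 1/150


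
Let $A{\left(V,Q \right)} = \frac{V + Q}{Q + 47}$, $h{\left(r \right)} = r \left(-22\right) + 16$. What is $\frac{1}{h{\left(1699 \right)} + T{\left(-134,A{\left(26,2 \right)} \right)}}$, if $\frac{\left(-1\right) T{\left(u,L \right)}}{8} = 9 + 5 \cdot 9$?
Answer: $- \frac{1}{37794} \approx -2.6459 \cdot 10^{-5}$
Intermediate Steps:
$h{\left(r \right)} = 16 - 22 r$ ($h{\left(r \right)} = - 22 r + 16 = 16 - 22 r$)
$A{\left(V,Q \right)} = \frac{Q + V}{47 + Q}$
$T{\left(u,L \right)} = -432$ ($T{\left(u,L \right)} = - 8 \left(9 + 5 \cdot 9\right) = - 8 \left(9 + 45\right) = \left(-8\right) 54 = -432$)
$\frac{1}{h{\left(1699 \right)} + T{\left(-134,A{\left(26,2 \right)} \right)}} = \frac{1}{\left(16 - 37378\right) - 432} = \frac{1}{-37362 - 432} = \frac{1}{-37794} = - \frac{1}{37794}$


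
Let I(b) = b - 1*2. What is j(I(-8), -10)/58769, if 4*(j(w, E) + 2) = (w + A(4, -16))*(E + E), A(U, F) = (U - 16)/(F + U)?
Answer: 43/58769 ≈ 0.00073168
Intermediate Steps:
I(b) = -2 + b (I(b) = b - 2 = -2 + b)
A(U, F) = (-16 + U)/(F + U)
j(w, E) = -2 + E*(1 + w)/2 (j(w, E) = -2 + ((w + (-16 + 4)/(-16 + 4))*(E + E))/4 = -2 + ((w - 12/(-12))*(2*E))/4 = -2 + ((w - 1/12*(-12))*(2*E))/4 = -2 + ((w + 1)*(2*E))/4 = -2 + ((1 + w)*(2*E))/4 = -2 + (2*E*(1 + w))/4 = -2 + E*(1 + w)/2)
j(I(-8), -10)/58769 = (-2 + (½)*(-10) + (½)*(-10)*(-2 - 8))/58769 = (-2 - 5 + (½)*(-10)*(-10))*(1/58769) = (-2 - 5 + 50)*(1/58769) = 43*(1/58769) = 43/58769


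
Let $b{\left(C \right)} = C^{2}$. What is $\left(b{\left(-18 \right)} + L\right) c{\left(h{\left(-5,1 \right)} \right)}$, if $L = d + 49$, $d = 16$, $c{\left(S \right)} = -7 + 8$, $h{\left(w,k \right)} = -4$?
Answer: $389$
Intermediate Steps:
$c{\left(S \right)} = 1$
$L = 65$ ($L = 16 + 49 = 65$)
$\left(b{\left(-18 \right)} + L\right) c{\left(h{\left(-5,1 \right)} \right)} = \left(\left(-18\right)^{2} + 65\right) 1 = \left(324 + 65\right) 1 = 389 \cdot 1 = 389$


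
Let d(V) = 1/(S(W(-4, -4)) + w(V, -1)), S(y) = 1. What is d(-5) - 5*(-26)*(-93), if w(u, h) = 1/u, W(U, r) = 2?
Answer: -48355/4 ≈ -12089.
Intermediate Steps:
d(V) = 1/(1 + 1/V)
d(-5) - 5*(-26)*(-93) = -5/(1 - 5) - 5*(-26)*(-93) = -5/(-4) + 130*(-93) = -5*(-¼) - 12090 = 5/4 - 12090 = -48355/4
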